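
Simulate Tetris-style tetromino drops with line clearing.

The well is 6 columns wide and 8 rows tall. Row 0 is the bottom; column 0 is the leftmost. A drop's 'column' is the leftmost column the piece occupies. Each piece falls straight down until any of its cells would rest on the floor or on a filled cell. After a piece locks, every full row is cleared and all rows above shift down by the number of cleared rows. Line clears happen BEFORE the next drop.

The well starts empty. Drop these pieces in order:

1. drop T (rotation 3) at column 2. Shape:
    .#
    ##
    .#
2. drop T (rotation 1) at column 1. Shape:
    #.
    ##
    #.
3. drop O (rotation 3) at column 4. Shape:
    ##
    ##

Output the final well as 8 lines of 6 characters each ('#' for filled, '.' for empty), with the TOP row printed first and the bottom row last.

Drop 1: T rot3 at col 2 lands with bottom-row=0; cleared 0 line(s) (total 0); column heights now [0 0 2 3 0 0], max=3
Drop 2: T rot1 at col 1 lands with bottom-row=1; cleared 0 line(s) (total 0); column heights now [0 4 3 3 0 0], max=4
Drop 3: O rot3 at col 4 lands with bottom-row=0; cleared 0 line(s) (total 0); column heights now [0 4 3 3 2 2], max=4

Answer: ......
......
......
......
.#....
.###..
.#####
...###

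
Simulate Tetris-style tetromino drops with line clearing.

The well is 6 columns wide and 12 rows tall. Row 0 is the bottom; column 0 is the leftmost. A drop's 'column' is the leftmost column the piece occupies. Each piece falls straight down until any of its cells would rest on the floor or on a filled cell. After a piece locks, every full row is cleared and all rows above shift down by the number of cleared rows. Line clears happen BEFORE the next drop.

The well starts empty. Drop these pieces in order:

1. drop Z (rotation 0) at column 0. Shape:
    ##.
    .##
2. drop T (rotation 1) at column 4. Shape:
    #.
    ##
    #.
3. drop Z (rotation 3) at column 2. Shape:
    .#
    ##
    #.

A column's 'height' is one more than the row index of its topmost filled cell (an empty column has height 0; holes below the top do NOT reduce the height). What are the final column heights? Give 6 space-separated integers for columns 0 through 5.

Drop 1: Z rot0 at col 0 lands with bottom-row=0; cleared 0 line(s) (total 0); column heights now [2 2 1 0 0 0], max=2
Drop 2: T rot1 at col 4 lands with bottom-row=0; cleared 0 line(s) (total 0); column heights now [2 2 1 0 3 2], max=3
Drop 3: Z rot3 at col 2 lands with bottom-row=1; cleared 0 line(s) (total 0); column heights now [2 2 3 4 3 2], max=4

Answer: 2 2 3 4 3 2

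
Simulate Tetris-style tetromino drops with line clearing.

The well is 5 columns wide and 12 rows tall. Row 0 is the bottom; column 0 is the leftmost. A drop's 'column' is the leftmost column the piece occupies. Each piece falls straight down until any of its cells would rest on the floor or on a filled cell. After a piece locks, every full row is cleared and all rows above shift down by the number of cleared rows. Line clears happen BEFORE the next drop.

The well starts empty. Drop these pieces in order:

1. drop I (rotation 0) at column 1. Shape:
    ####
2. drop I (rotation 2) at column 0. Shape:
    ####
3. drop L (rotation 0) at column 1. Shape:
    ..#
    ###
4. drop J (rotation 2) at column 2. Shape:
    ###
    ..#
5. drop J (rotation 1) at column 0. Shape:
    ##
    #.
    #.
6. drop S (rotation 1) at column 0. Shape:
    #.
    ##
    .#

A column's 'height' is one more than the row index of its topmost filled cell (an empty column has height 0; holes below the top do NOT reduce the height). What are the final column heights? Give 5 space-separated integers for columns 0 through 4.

Drop 1: I rot0 at col 1 lands with bottom-row=0; cleared 0 line(s) (total 0); column heights now [0 1 1 1 1], max=1
Drop 2: I rot2 at col 0 lands with bottom-row=1; cleared 0 line(s) (total 0); column heights now [2 2 2 2 1], max=2
Drop 3: L rot0 at col 1 lands with bottom-row=2; cleared 0 line(s) (total 0); column heights now [2 3 3 4 1], max=4
Drop 4: J rot2 at col 2 lands with bottom-row=3; cleared 0 line(s) (total 0); column heights now [2 3 5 5 5], max=5
Drop 5: J rot1 at col 0 lands with bottom-row=2; cleared 1 line(s) (total 1); column heights now [4 3 3 4 4], max=4
Drop 6: S rot1 at col 0 lands with bottom-row=3; cleared 0 line(s) (total 1); column heights now [6 5 3 4 4], max=6

Answer: 6 5 3 4 4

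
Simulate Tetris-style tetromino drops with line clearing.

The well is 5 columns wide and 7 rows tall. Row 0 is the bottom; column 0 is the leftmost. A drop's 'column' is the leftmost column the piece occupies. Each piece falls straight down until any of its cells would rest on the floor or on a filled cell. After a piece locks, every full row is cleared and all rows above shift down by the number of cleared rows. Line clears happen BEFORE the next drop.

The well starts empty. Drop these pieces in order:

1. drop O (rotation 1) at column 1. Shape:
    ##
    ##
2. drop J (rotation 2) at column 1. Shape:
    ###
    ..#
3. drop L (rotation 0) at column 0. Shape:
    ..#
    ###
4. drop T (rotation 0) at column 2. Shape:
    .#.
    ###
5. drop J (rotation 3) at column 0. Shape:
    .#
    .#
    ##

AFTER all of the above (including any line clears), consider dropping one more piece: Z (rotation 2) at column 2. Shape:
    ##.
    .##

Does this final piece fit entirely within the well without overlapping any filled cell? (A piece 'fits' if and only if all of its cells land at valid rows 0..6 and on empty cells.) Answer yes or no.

Drop 1: O rot1 at col 1 lands with bottom-row=0; cleared 0 line(s) (total 0); column heights now [0 2 2 0 0], max=2
Drop 2: J rot2 at col 1 lands with bottom-row=1; cleared 0 line(s) (total 0); column heights now [0 3 3 3 0], max=3
Drop 3: L rot0 at col 0 lands with bottom-row=3; cleared 0 line(s) (total 0); column heights now [4 4 5 3 0], max=5
Drop 4: T rot0 at col 2 lands with bottom-row=5; cleared 0 line(s) (total 0); column heights now [4 4 6 7 6], max=7
Drop 5: J rot3 at col 0 lands with bottom-row=4; cleared 0 line(s) (total 0); column heights now [5 7 6 7 6], max=7
Test piece Z rot2 at col 2 (width 3): heights before test = [5 7 6 7 6]; fits = False

Answer: no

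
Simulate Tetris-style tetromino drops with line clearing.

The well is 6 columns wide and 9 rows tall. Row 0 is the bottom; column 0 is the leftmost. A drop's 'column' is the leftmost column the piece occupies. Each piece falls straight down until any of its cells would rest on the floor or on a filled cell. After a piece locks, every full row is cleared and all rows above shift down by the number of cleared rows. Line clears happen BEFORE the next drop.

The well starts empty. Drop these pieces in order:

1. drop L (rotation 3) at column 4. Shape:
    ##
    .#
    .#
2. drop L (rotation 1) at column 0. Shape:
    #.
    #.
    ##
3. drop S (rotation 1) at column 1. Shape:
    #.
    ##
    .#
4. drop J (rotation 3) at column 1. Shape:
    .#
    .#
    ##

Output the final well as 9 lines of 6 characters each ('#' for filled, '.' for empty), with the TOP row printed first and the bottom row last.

Drop 1: L rot3 at col 4 lands with bottom-row=0; cleared 0 line(s) (total 0); column heights now [0 0 0 0 3 3], max=3
Drop 2: L rot1 at col 0 lands with bottom-row=0; cleared 0 line(s) (total 0); column heights now [3 1 0 0 3 3], max=3
Drop 3: S rot1 at col 1 lands with bottom-row=0; cleared 0 line(s) (total 0); column heights now [3 3 2 0 3 3], max=3
Drop 4: J rot3 at col 1 lands with bottom-row=3; cleared 0 line(s) (total 0); column heights now [3 4 6 0 3 3], max=6

Answer: ......
......
......
..#...
..#...
.##...
##..##
###..#
###..#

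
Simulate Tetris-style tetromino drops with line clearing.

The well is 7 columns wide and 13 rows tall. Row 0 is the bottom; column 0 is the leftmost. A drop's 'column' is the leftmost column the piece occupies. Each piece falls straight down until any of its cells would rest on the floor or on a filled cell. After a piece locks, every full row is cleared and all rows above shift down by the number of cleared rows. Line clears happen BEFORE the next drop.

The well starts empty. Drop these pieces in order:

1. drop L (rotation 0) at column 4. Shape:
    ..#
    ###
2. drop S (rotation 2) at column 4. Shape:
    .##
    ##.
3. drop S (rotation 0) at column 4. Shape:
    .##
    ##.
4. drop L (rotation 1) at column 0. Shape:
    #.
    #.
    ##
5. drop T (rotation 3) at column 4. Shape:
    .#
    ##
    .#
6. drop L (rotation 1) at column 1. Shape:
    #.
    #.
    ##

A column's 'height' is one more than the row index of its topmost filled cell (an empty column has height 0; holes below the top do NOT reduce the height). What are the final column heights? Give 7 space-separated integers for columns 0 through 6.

Answer: 3 4 2 0 7 8 5

Derivation:
Drop 1: L rot0 at col 4 lands with bottom-row=0; cleared 0 line(s) (total 0); column heights now [0 0 0 0 1 1 2], max=2
Drop 2: S rot2 at col 4 lands with bottom-row=1; cleared 0 line(s) (total 0); column heights now [0 0 0 0 2 3 3], max=3
Drop 3: S rot0 at col 4 lands with bottom-row=3; cleared 0 line(s) (total 0); column heights now [0 0 0 0 4 5 5], max=5
Drop 4: L rot1 at col 0 lands with bottom-row=0; cleared 0 line(s) (total 0); column heights now [3 1 0 0 4 5 5], max=5
Drop 5: T rot3 at col 4 lands with bottom-row=5; cleared 0 line(s) (total 0); column heights now [3 1 0 0 7 8 5], max=8
Drop 6: L rot1 at col 1 lands with bottom-row=1; cleared 0 line(s) (total 0); column heights now [3 4 2 0 7 8 5], max=8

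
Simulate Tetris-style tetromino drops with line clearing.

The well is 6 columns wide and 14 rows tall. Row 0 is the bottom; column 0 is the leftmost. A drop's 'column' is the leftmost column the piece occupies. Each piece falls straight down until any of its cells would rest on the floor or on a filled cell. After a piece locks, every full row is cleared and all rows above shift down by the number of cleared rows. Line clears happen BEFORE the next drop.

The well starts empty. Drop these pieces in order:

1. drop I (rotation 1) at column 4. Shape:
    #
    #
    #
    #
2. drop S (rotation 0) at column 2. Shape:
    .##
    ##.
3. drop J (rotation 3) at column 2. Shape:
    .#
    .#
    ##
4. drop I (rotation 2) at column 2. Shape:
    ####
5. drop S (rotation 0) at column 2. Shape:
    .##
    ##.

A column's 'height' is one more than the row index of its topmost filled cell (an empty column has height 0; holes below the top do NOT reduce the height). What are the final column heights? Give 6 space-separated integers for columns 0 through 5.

Drop 1: I rot1 at col 4 lands with bottom-row=0; cleared 0 line(s) (total 0); column heights now [0 0 0 0 4 0], max=4
Drop 2: S rot0 at col 2 lands with bottom-row=3; cleared 0 line(s) (total 0); column heights now [0 0 4 5 5 0], max=5
Drop 3: J rot3 at col 2 lands with bottom-row=5; cleared 0 line(s) (total 0); column heights now [0 0 6 8 5 0], max=8
Drop 4: I rot2 at col 2 lands with bottom-row=8; cleared 0 line(s) (total 0); column heights now [0 0 9 9 9 9], max=9
Drop 5: S rot0 at col 2 lands with bottom-row=9; cleared 0 line(s) (total 0); column heights now [0 0 10 11 11 9], max=11

Answer: 0 0 10 11 11 9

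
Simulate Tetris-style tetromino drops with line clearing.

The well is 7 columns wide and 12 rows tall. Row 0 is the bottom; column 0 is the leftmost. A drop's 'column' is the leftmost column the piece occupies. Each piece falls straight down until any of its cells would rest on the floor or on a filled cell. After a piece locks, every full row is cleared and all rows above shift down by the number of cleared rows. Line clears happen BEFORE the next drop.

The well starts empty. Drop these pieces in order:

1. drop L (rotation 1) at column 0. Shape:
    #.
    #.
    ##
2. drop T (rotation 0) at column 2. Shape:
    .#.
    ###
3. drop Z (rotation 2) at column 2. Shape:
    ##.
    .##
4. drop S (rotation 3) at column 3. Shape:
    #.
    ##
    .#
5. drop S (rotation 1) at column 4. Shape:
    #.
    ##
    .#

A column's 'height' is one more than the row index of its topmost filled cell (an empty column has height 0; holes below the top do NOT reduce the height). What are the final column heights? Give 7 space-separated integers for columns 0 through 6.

Drop 1: L rot1 at col 0 lands with bottom-row=0; cleared 0 line(s) (total 0); column heights now [3 1 0 0 0 0 0], max=3
Drop 2: T rot0 at col 2 lands with bottom-row=0; cleared 0 line(s) (total 0); column heights now [3 1 1 2 1 0 0], max=3
Drop 3: Z rot2 at col 2 lands with bottom-row=2; cleared 0 line(s) (total 0); column heights now [3 1 4 4 3 0 0], max=4
Drop 4: S rot3 at col 3 lands with bottom-row=3; cleared 0 line(s) (total 0); column heights now [3 1 4 6 5 0 0], max=6
Drop 5: S rot1 at col 4 lands with bottom-row=4; cleared 0 line(s) (total 0); column heights now [3 1 4 6 7 6 0], max=7

Answer: 3 1 4 6 7 6 0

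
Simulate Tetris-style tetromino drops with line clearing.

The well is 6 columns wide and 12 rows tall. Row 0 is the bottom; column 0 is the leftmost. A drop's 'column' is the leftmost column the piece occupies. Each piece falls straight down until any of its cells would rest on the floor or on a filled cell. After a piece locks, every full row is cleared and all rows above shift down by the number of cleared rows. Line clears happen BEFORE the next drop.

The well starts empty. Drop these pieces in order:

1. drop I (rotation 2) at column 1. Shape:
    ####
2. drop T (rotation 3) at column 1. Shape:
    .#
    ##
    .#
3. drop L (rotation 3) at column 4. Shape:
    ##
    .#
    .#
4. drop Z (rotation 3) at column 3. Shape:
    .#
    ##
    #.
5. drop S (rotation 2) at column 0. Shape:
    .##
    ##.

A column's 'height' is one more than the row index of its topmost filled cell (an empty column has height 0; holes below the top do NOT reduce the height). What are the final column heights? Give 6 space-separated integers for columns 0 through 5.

Drop 1: I rot2 at col 1 lands with bottom-row=0; cleared 0 line(s) (total 0); column heights now [0 1 1 1 1 0], max=1
Drop 2: T rot3 at col 1 lands with bottom-row=1; cleared 0 line(s) (total 0); column heights now [0 3 4 1 1 0], max=4
Drop 3: L rot3 at col 4 lands with bottom-row=0; cleared 0 line(s) (total 0); column heights now [0 3 4 1 3 3], max=4
Drop 4: Z rot3 at col 3 lands with bottom-row=2; cleared 0 line(s) (total 0); column heights now [0 3 4 4 5 3], max=5
Drop 5: S rot2 at col 0 lands with bottom-row=3; cleared 0 line(s) (total 0); column heights now [4 5 5 4 5 3], max=5

Answer: 4 5 5 4 5 3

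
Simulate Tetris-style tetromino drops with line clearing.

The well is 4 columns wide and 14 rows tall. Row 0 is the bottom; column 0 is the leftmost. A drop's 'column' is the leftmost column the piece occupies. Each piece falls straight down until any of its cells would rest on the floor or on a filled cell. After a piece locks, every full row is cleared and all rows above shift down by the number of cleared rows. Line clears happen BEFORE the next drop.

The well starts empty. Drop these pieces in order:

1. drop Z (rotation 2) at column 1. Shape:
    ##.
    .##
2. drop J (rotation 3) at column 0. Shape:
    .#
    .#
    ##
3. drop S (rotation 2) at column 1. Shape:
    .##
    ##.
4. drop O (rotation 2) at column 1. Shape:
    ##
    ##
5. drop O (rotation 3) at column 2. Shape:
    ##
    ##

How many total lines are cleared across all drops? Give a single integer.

Answer: 0

Derivation:
Drop 1: Z rot2 at col 1 lands with bottom-row=0; cleared 0 line(s) (total 0); column heights now [0 2 2 1], max=2
Drop 2: J rot3 at col 0 lands with bottom-row=2; cleared 0 line(s) (total 0); column heights now [3 5 2 1], max=5
Drop 3: S rot2 at col 1 lands with bottom-row=5; cleared 0 line(s) (total 0); column heights now [3 6 7 7], max=7
Drop 4: O rot2 at col 1 lands with bottom-row=7; cleared 0 line(s) (total 0); column heights now [3 9 9 7], max=9
Drop 5: O rot3 at col 2 lands with bottom-row=9; cleared 0 line(s) (total 0); column heights now [3 9 11 11], max=11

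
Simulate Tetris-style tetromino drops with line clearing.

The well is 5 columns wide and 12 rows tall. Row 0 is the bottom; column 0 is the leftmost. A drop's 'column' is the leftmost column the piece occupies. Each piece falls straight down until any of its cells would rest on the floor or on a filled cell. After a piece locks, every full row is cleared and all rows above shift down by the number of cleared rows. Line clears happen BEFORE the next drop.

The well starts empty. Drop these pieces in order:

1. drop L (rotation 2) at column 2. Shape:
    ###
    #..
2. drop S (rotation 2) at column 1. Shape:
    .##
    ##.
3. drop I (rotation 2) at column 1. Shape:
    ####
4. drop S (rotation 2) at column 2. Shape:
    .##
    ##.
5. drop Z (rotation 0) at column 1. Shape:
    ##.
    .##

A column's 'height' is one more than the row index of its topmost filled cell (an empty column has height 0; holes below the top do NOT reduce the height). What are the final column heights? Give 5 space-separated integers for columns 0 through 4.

Answer: 0 9 9 8 7

Derivation:
Drop 1: L rot2 at col 2 lands with bottom-row=0; cleared 0 line(s) (total 0); column heights now [0 0 2 2 2], max=2
Drop 2: S rot2 at col 1 lands with bottom-row=2; cleared 0 line(s) (total 0); column heights now [0 3 4 4 2], max=4
Drop 3: I rot2 at col 1 lands with bottom-row=4; cleared 0 line(s) (total 0); column heights now [0 5 5 5 5], max=5
Drop 4: S rot2 at col 2 lands with bottom-row=5; cleared 0 line(s) (total 0); column heights now [0 5 6 7 7], max=7
Drop 5: Z rot0 at col 1 lands with bottom-row=7; cleared 0 line(s) (total 0); column heights now [0 9 9 8 7], max=9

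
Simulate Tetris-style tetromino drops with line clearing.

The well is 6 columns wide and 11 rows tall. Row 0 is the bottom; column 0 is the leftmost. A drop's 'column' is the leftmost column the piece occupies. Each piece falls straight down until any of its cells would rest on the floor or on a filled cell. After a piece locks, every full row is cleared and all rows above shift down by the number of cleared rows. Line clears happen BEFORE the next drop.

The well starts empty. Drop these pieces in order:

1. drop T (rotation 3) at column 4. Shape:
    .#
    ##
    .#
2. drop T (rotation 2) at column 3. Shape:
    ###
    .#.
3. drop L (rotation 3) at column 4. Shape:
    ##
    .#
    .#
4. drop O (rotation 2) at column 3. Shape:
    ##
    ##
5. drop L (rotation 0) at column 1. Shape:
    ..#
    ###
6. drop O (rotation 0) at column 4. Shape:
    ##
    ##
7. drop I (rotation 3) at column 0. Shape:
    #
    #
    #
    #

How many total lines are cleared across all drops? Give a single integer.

Answer: 0

Derivation:
Drop 1: T rot3 at col 4 lands with bottom-row=0; cleared 0 line(s) (total 0); column heights now [0 0 0 0 2 3], max=3
Drop 2: T rot2 at col 3 lands with bottom-row=2; cleared 0 line(s) (total 0); column heights now [0 0 0 4 4 4], max=4
Drop 3: L rot3 at col 4 lands with bottom-row=4; cleared 0 line(s) (total 0); column heights now [0 0 0 4 7 7], max=7
Drop 4: O rot2 at col 3 lands with bottom-row=7; cleared 0 line(s) (total 0); column heights now [0 0 0 9 9 7], max=9
Drop 5: L rot0 at col 1 lands with bottom-row=9; cleared 0 line(s) (total 0); column heights now [0 10 10 11 9 7], max=11
Drop 6: O rot0 at col 4 lands with bottom-row=9; cleared 0 line(s) (total 0); column heights now [0 10 10 11 11 11], max=11
Drop 7: I rot3 at col 0 lands with bottom-row=0; cleared 0 line(s) (total 0); column heights now [4 10 10 11 11 11], max=11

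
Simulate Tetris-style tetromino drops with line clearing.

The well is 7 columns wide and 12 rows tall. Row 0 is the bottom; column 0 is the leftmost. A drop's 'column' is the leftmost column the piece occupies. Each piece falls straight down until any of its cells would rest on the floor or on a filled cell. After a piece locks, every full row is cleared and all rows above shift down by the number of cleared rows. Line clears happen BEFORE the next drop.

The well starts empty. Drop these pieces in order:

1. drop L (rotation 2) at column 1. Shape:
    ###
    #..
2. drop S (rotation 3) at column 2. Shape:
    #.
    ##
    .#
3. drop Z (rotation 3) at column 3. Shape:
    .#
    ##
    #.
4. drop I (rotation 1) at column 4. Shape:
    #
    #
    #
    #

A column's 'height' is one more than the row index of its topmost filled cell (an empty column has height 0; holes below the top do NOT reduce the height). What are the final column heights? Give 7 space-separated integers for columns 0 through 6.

Answer: 0 2 5 6 11 0 0

Derivation:
Drop 1: L rot2 at col 1 lands with bottom-row=0; cleared 0 line(s) (total 0); column heights now [0 2 2 2 0 0 0], max=2
Drop 2: S rot3 at col 2 lands with bottom-row=2; cleared 0 line(s) (total 0); column heights now [0 2 5 4 0 0 0], max=5
Drop 3: Z rot3 at col 3 lands with bottom-row=4; cleared 0 line(s) (total 0); column heights now [0 2 5 6 7 0 0], max=7
Drop 4: I rot1 at col 4 lands with bottom-row=7; cleared 0 line(s) (total 0); column heights now [0 2 5 6 11 0 0], max=11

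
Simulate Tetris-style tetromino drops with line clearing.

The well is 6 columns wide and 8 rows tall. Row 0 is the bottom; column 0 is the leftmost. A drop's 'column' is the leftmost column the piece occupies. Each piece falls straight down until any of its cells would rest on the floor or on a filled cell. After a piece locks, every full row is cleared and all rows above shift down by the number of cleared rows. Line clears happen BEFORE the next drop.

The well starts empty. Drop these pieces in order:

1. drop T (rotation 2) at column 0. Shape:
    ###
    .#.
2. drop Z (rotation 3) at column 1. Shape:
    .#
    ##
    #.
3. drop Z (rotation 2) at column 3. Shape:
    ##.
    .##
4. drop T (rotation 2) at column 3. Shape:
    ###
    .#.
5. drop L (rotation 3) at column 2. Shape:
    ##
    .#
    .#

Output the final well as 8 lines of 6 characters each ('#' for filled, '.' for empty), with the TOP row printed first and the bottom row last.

Answer: ......
..##..
...#..
..##..
.#####
.#..#.
#####.
.#..##

Derivation:
Drop 1: T rot2 at col 0 lands with bottom-row=0; cleared 0 line(s) (total 0); column heights now [2 2 2 0 0 0], max=2
Drop 2: Z rot3 at col 1 lands with bottom-row=2; cleared 0 line(s) (total 0); column heights now [2 4 5 0 0 0], max=5
Drop 3: Z rot2 at col 3 lands with bottom-row=0; cleared 0 line(s) (total 0); column heights now [2 4 5 2 2 1], max=5
Drop 4: T rot2 at col 3 lands with bottom-row=2; cleared 0 line(s) (total 0); column heights now [2 4 5 4 4 4], max=5
Drop 5: L rot3 at col 2 lands with bottom-row=4; cleared 0 line(s) (total 0); column heights now [2 4 7 7 4 4], max=7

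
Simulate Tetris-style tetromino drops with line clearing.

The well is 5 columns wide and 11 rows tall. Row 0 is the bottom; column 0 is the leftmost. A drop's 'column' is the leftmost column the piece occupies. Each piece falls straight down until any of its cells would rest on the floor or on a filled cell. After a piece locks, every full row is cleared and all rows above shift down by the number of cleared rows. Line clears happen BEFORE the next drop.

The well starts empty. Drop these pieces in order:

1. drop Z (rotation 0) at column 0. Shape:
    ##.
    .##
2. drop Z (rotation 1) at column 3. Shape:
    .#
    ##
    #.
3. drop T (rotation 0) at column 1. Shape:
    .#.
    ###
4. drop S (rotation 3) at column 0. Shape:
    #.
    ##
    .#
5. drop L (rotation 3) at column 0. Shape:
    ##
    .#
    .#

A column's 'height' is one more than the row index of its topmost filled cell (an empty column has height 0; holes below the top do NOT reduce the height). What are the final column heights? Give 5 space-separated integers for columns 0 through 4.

Answer: 8 8 4 3 3

Derivation:
Drop 1: Z rot0 at col 0 lands with bottom-row=0; cleared 0 line(s) (total 0); column heights now [2 2 1 0 0], max=2
Drop 2: Z rot1 at col 3 lands with bottom-row=0; cleared 0 line(s) (total 0); column heights now [2 2 1 2 3], max=3
Drop 3: T rot0 at col 1 lands with bottom-row=2; cleared 0 line(s) (total 0); column heights now [2 3 4 3 3], max=4
Drop 4: S rot3 at col 0 lands with bottom-row=3; cleared 0 line(s) (total 0); column heights now [6 5 4 3 3], max=6
Drop 5: L rot3 at col 0 lands with bottom-row=5; cleared 0 line(s) (total 0); column heights now [8 8 4 3 3], max=8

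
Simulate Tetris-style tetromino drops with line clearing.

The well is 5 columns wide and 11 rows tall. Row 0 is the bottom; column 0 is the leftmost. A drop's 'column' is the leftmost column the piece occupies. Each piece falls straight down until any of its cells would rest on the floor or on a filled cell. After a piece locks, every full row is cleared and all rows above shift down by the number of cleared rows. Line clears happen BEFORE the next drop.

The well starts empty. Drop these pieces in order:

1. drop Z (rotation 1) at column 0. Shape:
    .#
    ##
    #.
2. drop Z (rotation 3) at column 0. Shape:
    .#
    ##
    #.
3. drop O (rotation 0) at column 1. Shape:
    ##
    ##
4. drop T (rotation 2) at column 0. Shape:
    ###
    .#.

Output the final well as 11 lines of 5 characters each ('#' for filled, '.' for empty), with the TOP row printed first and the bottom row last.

Answer: .....
.....
###..
.#...
.##..
.##..
.#...
##...
##...
##...
#....

Derivation:
Drop 1: Z rot1 at col 0 lands with bottom-row=0; cleared 0 line(s) (total 0); column heights now [2 3 0 0 0], max=3
Drop 2: Z rot3 at col 0 lands with bottom-row=2; cleared 0 line(s) (total 0); column heights now [4 5 0 0 0], max=5
Drop 3: O rot0 at col 1 lands with bottom-row=5; cleared 0 line(s) (total 0); column heights now [4 7 7 0 0], max=7
Drop 4: T rot2 at col 0 lands with bottom-row=7; cleared 0 line(s) (total 0); column heights now [9 9 9 0 0], max=9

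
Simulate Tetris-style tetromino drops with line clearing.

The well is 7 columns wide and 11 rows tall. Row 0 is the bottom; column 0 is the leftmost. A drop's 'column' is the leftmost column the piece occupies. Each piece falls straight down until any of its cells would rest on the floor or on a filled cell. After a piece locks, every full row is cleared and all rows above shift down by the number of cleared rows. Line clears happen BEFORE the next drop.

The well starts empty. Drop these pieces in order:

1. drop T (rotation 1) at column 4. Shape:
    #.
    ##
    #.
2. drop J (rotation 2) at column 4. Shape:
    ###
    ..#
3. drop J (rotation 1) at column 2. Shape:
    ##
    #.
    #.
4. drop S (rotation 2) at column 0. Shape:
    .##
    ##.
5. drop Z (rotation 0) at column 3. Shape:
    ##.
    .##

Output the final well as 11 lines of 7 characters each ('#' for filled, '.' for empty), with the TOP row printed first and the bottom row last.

Answer: .......
.......
.......
.......
.......
...##..
....##.
.##.###
#####.#
..#.##.
..#.#..

Derivation:
Drop 1: T rot1 at col 4 lands with bottom-row=0; cleared 0 line(s) (total 0); column heights now [0 0 0 0 3 2 0], max=3
Drop 2: J rot2 at col 4 lands with bottom-row=2; cleared 0 line(s) (total 0); column heights now [0 0 0 0 4 4 4], max=4
Drop 3: J rot1 at col 2 lands with bottom-row=0; cleared 0 line(s) (total 0); column heights now [0 0 3 3 4 4 4], max=4
Drop 4: S rot2 at col 0 lands with bottom-row=2; cleared 0 line(s) (total 0); column heights now [3 4 4 3 4 4 4], max=4
Drop 5: Z rot0 at col 3 lands with bottom-row=4; cleared 0 line(s) (total 0); column heights now [3 4 4 6 6 5 4], max=6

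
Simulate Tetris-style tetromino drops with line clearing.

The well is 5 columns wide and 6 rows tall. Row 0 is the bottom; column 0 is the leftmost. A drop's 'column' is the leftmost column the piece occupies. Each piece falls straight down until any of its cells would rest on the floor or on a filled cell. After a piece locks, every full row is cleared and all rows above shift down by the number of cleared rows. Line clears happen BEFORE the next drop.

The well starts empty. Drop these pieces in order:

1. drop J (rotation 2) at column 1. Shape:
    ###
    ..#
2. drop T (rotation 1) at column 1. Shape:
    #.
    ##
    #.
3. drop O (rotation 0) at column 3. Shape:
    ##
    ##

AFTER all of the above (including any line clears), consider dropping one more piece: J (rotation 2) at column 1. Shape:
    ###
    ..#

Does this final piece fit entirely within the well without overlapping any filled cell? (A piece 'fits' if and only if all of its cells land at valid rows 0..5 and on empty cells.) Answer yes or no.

Drop 1: J rot2 at col 1 lands with bottom-row=0; cleared 0 line(s) (total 0); column heights now [0 2 2 2 0], max=2
Drop 2: T rot1 at col 1 lands with bottom-row=2; cleared 0 line(s) (total 0); column heights now [0 5 4 2 0], max=5
Drop 3: O rot0 at col 3 lands with bottom-row=2; cleared 0 line(s) (total 0); column heights now [0 5 4 4 4], max=5
Test piece J rot2 at col 1 (width 3): heights before test = [0 5 4 4 4]; fits = True

Answer: yes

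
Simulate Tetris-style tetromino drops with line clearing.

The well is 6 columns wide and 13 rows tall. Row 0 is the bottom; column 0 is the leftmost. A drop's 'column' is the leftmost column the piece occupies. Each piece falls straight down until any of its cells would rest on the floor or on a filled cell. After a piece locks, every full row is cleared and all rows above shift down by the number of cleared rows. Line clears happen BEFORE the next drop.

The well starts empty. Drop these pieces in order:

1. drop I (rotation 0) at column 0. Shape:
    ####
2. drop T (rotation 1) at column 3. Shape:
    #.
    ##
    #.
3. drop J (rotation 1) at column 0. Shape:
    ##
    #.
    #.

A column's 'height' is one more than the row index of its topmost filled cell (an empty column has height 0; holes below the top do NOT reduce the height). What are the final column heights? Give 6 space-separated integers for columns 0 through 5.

Drop 1: I rot0 at col 0 lands with bottom-row=0; cleared 0 line(s) (total 0); column heights now [1 1 1 1 0 0], max=1
Drop 2: T rot1 at col 3 lands with bottom-row=1; cleared 0 line(s) (total 0); column heights now [1 1 1 4 3 0], max=4
Drop 3: J rot1 at col 0 lands with bottom-row=1; cleared 0 line(s) (total 0); column heights now [4 4 1 4 3 0], max=4

Answer: 4 4 1 4 3 0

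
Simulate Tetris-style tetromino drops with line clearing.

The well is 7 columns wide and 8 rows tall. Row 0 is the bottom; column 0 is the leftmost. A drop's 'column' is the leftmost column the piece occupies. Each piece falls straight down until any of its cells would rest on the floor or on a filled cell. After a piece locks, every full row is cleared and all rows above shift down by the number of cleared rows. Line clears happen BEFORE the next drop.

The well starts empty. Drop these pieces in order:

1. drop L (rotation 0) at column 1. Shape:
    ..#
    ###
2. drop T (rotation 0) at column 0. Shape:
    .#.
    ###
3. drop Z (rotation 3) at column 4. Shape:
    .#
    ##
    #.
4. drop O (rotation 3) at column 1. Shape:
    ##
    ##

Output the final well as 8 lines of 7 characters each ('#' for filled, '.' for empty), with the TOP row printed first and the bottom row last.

Drop 1: L rot0 at col 1 lands with bottom-row=0; cleared 0 line(s) (total 0); column heights now [0 1 1 2 0 0 0], max=2
Drop 2: T rot0 at col 0 lands with bottom-row=1; cleared 0 line(s) (total 0); column heights now [2 3 2 2 0 0 0], max=3
Drop 3: Z rot3 at col 4 lands with bottom-row=0; cleared 0 line(s) (total 0); column heights now [2 3 2 2 2 3 0], max=3
Drop 4: O rot3 at col 1 lands with bottom-row=3; cleared 0 line(s) (total 0); column heights now [2 5 5 2 2 3 0], max=5

Answer: .......
.......
.......
.##....
.##....
.#...#.
######.
.####..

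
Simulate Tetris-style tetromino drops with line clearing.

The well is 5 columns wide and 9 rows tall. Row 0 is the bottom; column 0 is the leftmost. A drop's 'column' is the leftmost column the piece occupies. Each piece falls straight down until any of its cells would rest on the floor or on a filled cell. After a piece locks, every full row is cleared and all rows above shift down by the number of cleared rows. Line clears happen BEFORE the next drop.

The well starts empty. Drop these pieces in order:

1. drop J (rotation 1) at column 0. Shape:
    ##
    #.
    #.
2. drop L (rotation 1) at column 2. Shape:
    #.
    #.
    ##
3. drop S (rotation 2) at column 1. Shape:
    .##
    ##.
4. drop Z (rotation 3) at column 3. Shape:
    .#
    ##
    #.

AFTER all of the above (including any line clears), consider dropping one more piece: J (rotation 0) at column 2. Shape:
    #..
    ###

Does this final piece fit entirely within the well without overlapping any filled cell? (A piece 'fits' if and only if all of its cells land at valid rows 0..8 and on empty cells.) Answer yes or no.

Drop 1: J rot1 at col 0 lands with bottom-row=0; cleared 0 line(s) (total 0); column heights now [3 3 0 0 0], max=3
Drop 2: L rot1 at col 2 lands with bottom-row=0; cleared 0 line(s) (total 0); column heights now [3 3 3 1 0], max=3
Drop 3: S rot2 at col 1 lands with bottom-row=3; cleared 0 line(s) (total 0); column heights now [3 4 5 5 0], max=5
Drop 4: Z rot3 at col 3 lands with bottom-row=5; cleared 0 line(s) (total 0); column heights now [3 4 5 7 8], max=8
Test piece J rot0 at col 2 (width 3): heights before test = [3 4 5 7 8]; fits = False

Answer: no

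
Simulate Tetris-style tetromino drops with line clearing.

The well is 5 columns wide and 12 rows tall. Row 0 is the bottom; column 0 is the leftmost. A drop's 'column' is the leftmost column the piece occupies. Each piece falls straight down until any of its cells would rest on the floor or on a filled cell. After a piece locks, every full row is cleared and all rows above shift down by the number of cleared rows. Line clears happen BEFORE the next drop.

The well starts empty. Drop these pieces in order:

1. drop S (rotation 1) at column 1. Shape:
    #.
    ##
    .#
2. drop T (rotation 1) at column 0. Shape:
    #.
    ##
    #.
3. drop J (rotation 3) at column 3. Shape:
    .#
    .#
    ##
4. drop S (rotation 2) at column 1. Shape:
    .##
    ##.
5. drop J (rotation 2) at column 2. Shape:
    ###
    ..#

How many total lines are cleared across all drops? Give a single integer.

Answer: 0

Derivation:
Drop 1: S rot1 at col 1 lands with bottom-row=0; cleared 0 line(s) (total 0); column heights now [0 3 2 0 0], max=3
Drop 2: T rot1 at col 0 lands with bottom-row=2; cleared 0 line(s) (total 0); column heights now [5 4 2 0 0], max=5
Drop 3: J rot3 at col 3 lands with bottom-row=0; cleared 0 line(s) (total 0); column heights now [5 4 2 1 3], max=5
Drop 4: S rot2 at col 1 lands with bottom-row=4; cleared 0 line(s) (total 0); column heights now [5 5 6 6 3], max=6
Drop 5: J rot2 at col 2 lands with bottom-row=5; cleared 0 line(s) (total 0); column heights now [5 5 7 7 7], max=7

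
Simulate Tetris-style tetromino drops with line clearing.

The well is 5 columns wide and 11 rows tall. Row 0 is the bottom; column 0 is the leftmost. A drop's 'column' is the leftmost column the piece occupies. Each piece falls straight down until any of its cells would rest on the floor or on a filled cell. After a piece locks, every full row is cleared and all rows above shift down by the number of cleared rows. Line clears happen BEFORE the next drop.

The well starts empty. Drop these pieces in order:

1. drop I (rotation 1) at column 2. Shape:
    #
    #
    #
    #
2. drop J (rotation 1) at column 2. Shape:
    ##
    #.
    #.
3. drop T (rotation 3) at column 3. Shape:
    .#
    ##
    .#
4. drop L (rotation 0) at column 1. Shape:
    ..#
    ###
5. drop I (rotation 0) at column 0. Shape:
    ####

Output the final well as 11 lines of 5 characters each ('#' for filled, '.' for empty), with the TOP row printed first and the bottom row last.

Drop 1: I rot1 at col 2 lands with bottom-row=0; cleared 0 line(s) (total 0); column heights now [0 0 4 0 0], max=4
Drop 2: J rot1 at col 2 lands with bottom-row=4; cleared 0 line(s) (total 0); column heights now [0 0 7 7 0], max=7
Drop 3: T rot3 at col 3 lands with bottom-row=6; cleared 0 line(s) (total 0); column heights now [0 0 7 8 9], max=9
Drop 4: L rot0 at col 1 lands with bottom-row=8; cleared 0 line(s) (total 0); column heights now [0 9 9 10 9], max=10
Drop 5: I rot0 at col 0 lands with bottom-row=10; cleared 0 line(s) (total 0); column heights now [11 11 11 11 9], max=11

Answer: ####.
...#.
.####
...##
..###
..#..
..#..
..#..
..#..
..#..
..#..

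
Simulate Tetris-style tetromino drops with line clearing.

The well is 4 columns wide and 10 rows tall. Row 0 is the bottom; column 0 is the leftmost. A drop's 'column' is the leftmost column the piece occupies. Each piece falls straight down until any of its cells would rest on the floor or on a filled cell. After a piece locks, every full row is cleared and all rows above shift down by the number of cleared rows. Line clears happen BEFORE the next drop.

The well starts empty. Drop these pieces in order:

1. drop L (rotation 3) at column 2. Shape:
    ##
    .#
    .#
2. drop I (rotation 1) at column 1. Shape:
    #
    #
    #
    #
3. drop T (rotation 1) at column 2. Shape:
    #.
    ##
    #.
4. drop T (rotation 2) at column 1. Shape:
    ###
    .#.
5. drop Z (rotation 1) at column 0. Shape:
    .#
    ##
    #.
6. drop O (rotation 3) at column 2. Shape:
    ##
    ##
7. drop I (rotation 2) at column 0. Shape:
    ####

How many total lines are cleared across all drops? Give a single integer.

Answer: 3

Derivation:
Drop 1: L rot3 at col 2 lands with bottom-row=0; cleared 0 line(s) (total 0); column heights now [0 0 3 3], max=3
Drop 2: I rot1 at col 1 lands with bottom-row=0; cleared 0 line(s) (total 0); column heights now [0 4 3 3], max=4
Drop 3: T rot1 at col 2 lands with bottom-row=3; cleared 0 line(s) (total 0); column heights now [0 4 6 5], max=6
Drop 4: T rot2 at col 1 lands with bottom-row=6; cleared 0 line(s) (total 0); column heights now [0 8 8 8], max=8
Drop 5: Z rot1 at col 0 lands with bottom-row=7; cleared 1 line(s) (total 1); column heights now [8 9 7 5], max=9
Drop 6: O rot3 at col 2 lands with bottom-row=7; cleared 1 line(s) (total 2); column heights now [0 8 8 8], max=8
Drop 7: I rot2 at col 0 lands with bottom-row=8; cleared 1 line(s) (total 3); column heights now [0 8 8 8], max=8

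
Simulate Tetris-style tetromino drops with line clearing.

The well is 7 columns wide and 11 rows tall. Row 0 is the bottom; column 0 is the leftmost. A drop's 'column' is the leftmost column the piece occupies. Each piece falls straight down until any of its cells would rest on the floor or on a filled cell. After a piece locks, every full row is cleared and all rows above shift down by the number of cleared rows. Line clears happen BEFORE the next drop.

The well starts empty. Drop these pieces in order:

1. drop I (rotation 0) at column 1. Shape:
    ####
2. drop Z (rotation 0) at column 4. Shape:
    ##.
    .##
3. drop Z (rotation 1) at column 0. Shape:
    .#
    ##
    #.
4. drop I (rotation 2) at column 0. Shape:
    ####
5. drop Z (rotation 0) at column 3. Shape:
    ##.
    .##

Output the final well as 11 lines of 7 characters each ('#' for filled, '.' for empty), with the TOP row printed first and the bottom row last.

Drop 1: I rot0 at col 1 lands with bottom-row=0; cleared 0 line(s) (total 0); column heights now [0 1 1 1 1 0 0], max=1
Drop 2: Z rot0 at col 4 lands with bottom-row=0; cleared 0 line(s) (total 0); column heights now [0 1 1 1 2 2 1], max=2
Drop 3: Z rot1 at col 0 lands with bottom-row=0; cleared 1 line(s) (total 1); column heights now [1 2 0 0 1 1 0], max=2
Drop 4: I rot2 at col 0 lands with bottom-row=2; cleared 0 line(s) (total 1); column heights now [3 3 3 3 1 1 0], max=3
Drop 5: Z rot0 at col 3 lands with bottom-row=2; cleared 0 line(s) (total 1); column heights now [3 3 3 4 4 3 0], max=4

Answer: .......
.......
.......
.......
.......
.......
.......
...##..
######.
.#.....
##..##.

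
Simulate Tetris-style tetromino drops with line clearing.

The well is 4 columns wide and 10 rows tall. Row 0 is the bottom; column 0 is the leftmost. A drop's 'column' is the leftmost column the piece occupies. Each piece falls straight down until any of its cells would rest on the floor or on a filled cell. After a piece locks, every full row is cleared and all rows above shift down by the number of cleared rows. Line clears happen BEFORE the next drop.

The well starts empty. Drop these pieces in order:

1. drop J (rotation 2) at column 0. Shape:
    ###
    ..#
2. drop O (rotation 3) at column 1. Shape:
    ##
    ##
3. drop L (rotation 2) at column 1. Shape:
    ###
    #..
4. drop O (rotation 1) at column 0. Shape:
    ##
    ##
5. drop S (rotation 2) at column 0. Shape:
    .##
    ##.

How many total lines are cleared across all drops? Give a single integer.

Answer: 0

Derivation:
Drop 1: J rot2 at col 0 lands with bottom-row=0; cleared 0 line(s) (total 0); column heights now [2 2 2 0], max=2
Drop 2: O rot3 at col 1 lands with bottom-row=2; cleared 0 line(s) (total 0); column heights now [2 4 4 0], max=4
Drop 3: L rot2 at col 1 lands with bottom-row=4; cleared 0 line(s) (total 0); column heights now [2 6 6 6], max=6
Drop 4: O rot1 at col 0 lands with bottom-row=6; cleared 0 line(s) (total 0); column heights now [8 8 6 6], max=8
Drop 5: S rot2 at col 0 lands with bottom-row=8; cleared 0 line(s) (total 0); column heights now [9 10 10 6], max=10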